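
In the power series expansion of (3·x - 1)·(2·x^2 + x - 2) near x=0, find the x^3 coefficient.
Expand to order 3: (3·x - 1)·(2·x^2 + x - 2) = 6·x^3 + x^2 - 7·x + 2 + O(x^4).
The coefficient of x^3 is 6.

Final answer: 6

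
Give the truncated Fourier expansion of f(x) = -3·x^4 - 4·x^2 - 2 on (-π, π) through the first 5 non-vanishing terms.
(-128 + 24·π^2)·cos(x) + (5 - 6·π^2)·cos(2·x) + 8·π^2·cos(3·x)/3 + (-3·π^2/2 - 7/16)·cos(4·x) - 3·π^4/5 - 4·π^2/3 - 2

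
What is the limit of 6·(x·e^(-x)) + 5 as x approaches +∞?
Evaluate the dominant behaviour as x → +∞; each term tends to a finite value or vanishes.
Limit = 5.

Final answer: 5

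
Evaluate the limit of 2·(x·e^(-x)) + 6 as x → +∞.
Evaluate the dominant behaviour as x → +∞; each term tends to a finite value or vanishes.
Limit = 6.

Final answer: 6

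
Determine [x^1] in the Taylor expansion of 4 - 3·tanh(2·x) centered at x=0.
Expand to order 1: 4 - 3·tanh(2·x) = 4 - 6·x + O(x^2).
The coefficient of x^1 is -6.

Final answer: -6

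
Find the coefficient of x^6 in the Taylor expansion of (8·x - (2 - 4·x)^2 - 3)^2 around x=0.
Expand to order 6: (8·x - (2 - 4·x)^2 - 3)^2 = 256·x^4 - 768·x^3 + 800·x^2 - 336·x + 49 + O(x^7).
The coefficient of x^6 is 0.

Final answer: 0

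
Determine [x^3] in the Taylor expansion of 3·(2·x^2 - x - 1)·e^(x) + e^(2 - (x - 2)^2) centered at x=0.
Expand to order 3: 3·(2·x^2 - x - 1)·e^(x) + e^(2 - (x - 2)^2) = x^3·(20·e^(-2)/3 + 4) + x^2·(7·e^(-2) + 3/2) + x·(-6 + 4·e^(-2)) - 3 + e^(-2) + O(x^4).
The coefficient of x^3 is 20·e^(-2)/3 + 4.

Final answer: 20·e^(-2)/3 + 4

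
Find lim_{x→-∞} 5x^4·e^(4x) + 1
The product is a 0·∞ indeterminate form at x → -∞.
Rewrite the product as 5x^4 / e^(-4x) (an ∞/∞ form) and apply L'Hôpital, or use the standard hierarchy e^(4|x|) ≫ |x^4| as x → -∞.
The indeterminate product → 0, so the limit = 1.

Final answer: 1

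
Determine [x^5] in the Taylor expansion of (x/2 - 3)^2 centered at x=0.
Expand to order 5: (x/2 - 3)^2 = x^2/4 - 3·x + 9 + O(x^6).
The coefficient of x^5 is 0.

Final answer: 0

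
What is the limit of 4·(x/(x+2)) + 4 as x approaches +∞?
Evaluate the dominant behaviour as x → +∞; each term tends to a finite value or vanishes.
Limit = 8.

Final answer: 8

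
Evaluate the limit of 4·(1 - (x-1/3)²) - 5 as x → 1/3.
Direct substitution at x = 1/3 gives -1.

Final answer: -1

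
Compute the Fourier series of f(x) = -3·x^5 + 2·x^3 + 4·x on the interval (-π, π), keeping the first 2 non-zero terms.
(-736 - 6·π^4 + 124·π^2)·sin(x) + (-17·π^2 + 43/2 + 3·π^4)·sin(2·x)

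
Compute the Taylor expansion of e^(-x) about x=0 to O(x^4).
-x^3/6 + x^2/2 - x + 1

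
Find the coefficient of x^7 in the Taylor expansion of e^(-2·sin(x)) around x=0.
Expand to order 7: e^(-2·sin(x)) = 19·x^7/360 - 4·x^6/15 + 23·x^5/60 - x^3 + 2·x^2 - 2·x + 1 + O(x^8).
The coefficient of x^7 is 19/360.

Final answer: 19/360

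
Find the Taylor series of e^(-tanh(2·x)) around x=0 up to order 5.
4·x^5/5 - 14·x^4/3 + 4·x^3/3 + 2·x^2 - 2·x + 1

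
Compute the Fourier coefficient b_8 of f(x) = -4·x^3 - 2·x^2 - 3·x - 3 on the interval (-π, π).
b_8 = (1/π) ∫_{-π}^{π} f(x)·sin(8x) dx.
Evaluate the integral (use parity and integration by parts as needed): b_8 = 21/32 + π^2.

Final answer: 21/32 + π^2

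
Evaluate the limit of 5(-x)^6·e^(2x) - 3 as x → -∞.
The product is a 0·∞ indeterminate form at x → -∞.
Rewrite the product as 5(-x)^6 / e^(-2x) (an ∞/∞ form) and apply L'Hôpital, or use the standard hierarchy e^(2|x|) ≫ |(-x)^6| as x → -∞.
The indeterminate product → 0, so the limit = -3.

Final answer: -3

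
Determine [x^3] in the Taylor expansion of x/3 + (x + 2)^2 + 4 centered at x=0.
Expand to order 3: x/3 + (x + 2)^2 + 4 = x^2 + 13·x/3 + 8 + O(x^4).
The coefficient of x^3 is 0.

Final answer: 0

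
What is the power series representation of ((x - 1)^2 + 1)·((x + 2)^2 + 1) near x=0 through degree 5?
x^4 + 2·x^3 - x^2 - 2·x + 10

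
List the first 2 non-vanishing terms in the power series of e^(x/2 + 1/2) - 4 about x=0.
x·e^(1/2)/2 - 4 + e^(1/2)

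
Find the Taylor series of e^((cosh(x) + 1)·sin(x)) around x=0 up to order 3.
3·x^3/2 + 2·x^2 + 2·x + 1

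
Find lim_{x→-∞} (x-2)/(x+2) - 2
Evaluate the dominant behaviour as x → -∞; each term tends to a finite value or vanishes.
Limit = -1.

Final answer: -1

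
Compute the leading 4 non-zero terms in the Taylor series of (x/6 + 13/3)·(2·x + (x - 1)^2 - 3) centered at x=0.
x^3/6 + 13·x^2/3 - x/3 - 26/3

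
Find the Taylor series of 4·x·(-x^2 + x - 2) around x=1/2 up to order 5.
-7/2 - 7·(x - 1/2) - 2·(x - 1/2)^2 - 4·(x - 1/2)^3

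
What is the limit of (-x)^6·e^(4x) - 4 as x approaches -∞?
The product is a 0·∞ indeterminate form at x → -∞.
Rewrite the product as (-x)^6 / e^(-4x) (an ∞/∞ form) and apply L'Hôpital, or use the standard hierarchy e^(4|x|) ≫ |(-x)^6| as x → -∞.
The indeterminate product → 0, so the limit = -4.

Final answer: -4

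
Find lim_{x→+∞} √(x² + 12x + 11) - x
This is an ∞ − ∞ indeterminate form.
Multiply and divide by the conjugate √(x²+12x + 11) + x; the x² terms cancel, leaving (12x + 11)/(√(x²+12x + 11)+x) → 12/2 = 6.
Limit = 6.

Final answer: 6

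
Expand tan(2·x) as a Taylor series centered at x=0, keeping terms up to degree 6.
64·x^5/15 + 8·x^3/3 + 2·x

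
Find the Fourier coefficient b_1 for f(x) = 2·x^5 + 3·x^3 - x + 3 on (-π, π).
b_1 = (1/π) ∫_{-π}^{π} f(x)·sin(1x) dx.
Evaluate the integral (use parity and integration by parts as needed): b_1 = -74·π^2 + 4·π^4 + 442.

Final answer: -74·π^2 + 4·π^4 + 442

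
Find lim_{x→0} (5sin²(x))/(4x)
Both numerator and denominator → 0 as x → 0; this is a 0/0 indeterminate form.
Expand each to leading order near x = 0: numerator ~ 5·x^2, denominator ~ 4·x.
The limit of the ratio is 0.

Final answer: 0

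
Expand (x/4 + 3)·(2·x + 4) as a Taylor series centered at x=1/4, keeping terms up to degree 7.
441/32 + 29·(x - 1/4)/4 + (x - 1/4)^2/2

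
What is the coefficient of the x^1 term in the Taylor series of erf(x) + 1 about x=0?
Expand to order 1: erf(x) + 1 = 2·x/√(π) + 1 + O(x^2).
The coefficient of x^1 is 2/√(π).

Final answer: 2/√(π)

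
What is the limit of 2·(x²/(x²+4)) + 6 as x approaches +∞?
Evaluate the dominant behaviour as x → +∞; each term tends to a finite value or vanishes.
Limit = 8.

Final answer: 8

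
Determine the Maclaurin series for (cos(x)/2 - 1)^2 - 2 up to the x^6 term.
-7·x^6/720 + x^4/24 + x^2/4 - 7/4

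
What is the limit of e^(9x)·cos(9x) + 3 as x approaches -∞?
Evaluate the dominant behaviour as x → -∞; each term tends to a finite value or vanishes.
Limit = 3.

Final answer: 3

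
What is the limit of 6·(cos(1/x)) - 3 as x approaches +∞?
Evaluate the dominant behaviour as x → +∞; each term tends to a finite value or vanishes.
Limit = 3.

Final answer: 3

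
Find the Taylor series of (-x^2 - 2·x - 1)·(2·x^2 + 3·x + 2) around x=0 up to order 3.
-7·x^3 - 10·x^2 - 7·x - 2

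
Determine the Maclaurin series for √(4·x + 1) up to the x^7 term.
264·x^7 - 84·x^6 + 28·x^5 - 10·x^4 + 4·x^3 - 2·x^2 + 2·x + 1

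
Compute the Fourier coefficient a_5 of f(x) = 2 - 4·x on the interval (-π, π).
a_5 = (1/π) ∫_{-π}^{π} f(x)·cos(5x) dx.
Evaluate the integral (use parity and integration by parts as needed): a_5 = 0.

Final answer: 0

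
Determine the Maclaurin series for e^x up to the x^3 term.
x^3/6 + x^2/2 + x + 1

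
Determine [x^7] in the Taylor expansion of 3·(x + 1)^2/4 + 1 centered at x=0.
Expand to order 7: 3·(x + 1)^2/4 + 1 = 3·x^2/4 + 3·x/2 + 7/4 + O(x^8).
The coefficient of x^7 is 0.

Final answer: 0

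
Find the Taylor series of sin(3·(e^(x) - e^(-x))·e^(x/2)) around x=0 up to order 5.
2077·x^5/320 - 427·x^4/8 - 137·x^3/4 + 3·x^2 + 6·x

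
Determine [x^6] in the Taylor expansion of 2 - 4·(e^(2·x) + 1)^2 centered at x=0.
Expand to order 6: 2 - 4·(e^(2·x) + 1)^2 = -352·x^6/15 - 544·x^5/15 - 48·x^4 - 160·x^3/3 - 48·x^2 - 32·x - 14 + O(x^7).
The coefficient of x^6 is -352/15.

Final answer: -352/15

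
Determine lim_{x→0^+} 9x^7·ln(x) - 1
The product is a 0·∞ indeterminate form at x → 0⁺.
Rewrite the product as 9·ln(x) / x^(-7) and apply L'Hôpital, or use the standard hierarchy x^(-7) ≫ |ln x| as x → 0⁺.
The indeterminate product → 0, so the limit = -1.

Final answer: -1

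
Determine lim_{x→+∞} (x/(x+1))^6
As x → +∞: x/(x+1) = 1/(1 + 1/x) → 1, and the 6th power of a limit-1 base also → 1.
Limit = 1.

Final answer: 1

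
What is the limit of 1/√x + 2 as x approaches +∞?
Evaluate the dominant behaviour as x → +∞; each term tends to a finite value or vanishes.
Limit = 2.

Final answer: 2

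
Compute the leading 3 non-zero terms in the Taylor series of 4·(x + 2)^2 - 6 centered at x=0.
4·x^2 + 16·x + 10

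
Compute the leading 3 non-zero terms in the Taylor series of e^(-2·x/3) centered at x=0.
2·x^2/9 - 2·x/3 + 1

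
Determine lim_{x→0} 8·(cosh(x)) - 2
Direct substitution at x = 0 gives 6.

Final answer: 6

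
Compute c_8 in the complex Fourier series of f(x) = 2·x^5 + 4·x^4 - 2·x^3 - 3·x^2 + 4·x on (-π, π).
Compute the real Fourier coefficients first: a_8 = -15/64 + π^2/2, b_8 = -π^4/2 - 1087/1024 + 21·π^2/32.
Then c_8 = (a_8 − i·b_8)/2 = -15/128 + π^2/4 - 21·i·π^2/64 + 1087·i/2048 + i·π^4/4.

Final answer: -15/128 + π^2/4 - 21·i·π^2/64 + 1087·i/2048 + i·π^4/4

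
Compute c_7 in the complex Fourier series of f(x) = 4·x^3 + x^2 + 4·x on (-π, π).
Compute the real Fourier coefficients first: a_7 = -4/49, b_7 = 344/343 + 8·π^2/7.
Then c_7 = (a_7 − i·b_7)/2 = -2/49 - 4·i·π^2/7 - 172·i/343.

Final answer: -2/49 - 4·i·π^2/7 - 172·i/343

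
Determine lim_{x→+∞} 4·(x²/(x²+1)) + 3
Evaluate the dominant behaviour as x → +∞; each term tends to a finite value or vanishes.
Limit = 7.

Final answer: 7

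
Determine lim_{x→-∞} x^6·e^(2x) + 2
The product is a 0·∞ indeterminate form at x → -∞.
Rewrite the product as x^6 / e^(-2x) (an ∞/∞ form) and apply L'Hôpital, or use the standard hierarchy e^(2|x|) ≫ |x^6| as x → -∞.
The indeterminate product → 0, so the limit = 2.

Final answer: 2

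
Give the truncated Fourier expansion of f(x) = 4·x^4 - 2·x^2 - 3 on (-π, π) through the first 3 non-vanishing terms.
(200 - 32·π^2)·cos(x) + (-14 + 8·π^2)·cos(2·x) - 2·π^2/3 - 3 + 4·π^4/5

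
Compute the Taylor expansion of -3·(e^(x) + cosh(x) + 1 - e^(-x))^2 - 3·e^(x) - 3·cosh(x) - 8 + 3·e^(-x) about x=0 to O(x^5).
-43·x^4/8 - 11·x^3 - 39·x^2/2 - 30·x - 23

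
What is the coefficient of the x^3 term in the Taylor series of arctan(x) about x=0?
Expand to order 3: arctan(x) = -x^3/3 + x + O(x^4).
The coefficient of x^3 is -1/3.

Final answer: -1/3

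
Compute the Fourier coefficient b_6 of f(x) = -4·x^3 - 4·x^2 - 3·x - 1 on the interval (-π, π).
b_6 = (1/π) ∫_{-π}^{π} f(x)·sin(6x) dx.
Evaluate the integral (use parity and integration by parts as needed): b_6 = 7/9 + 4·π^2/3.

Final answer: 7/9 + 4·π^2/3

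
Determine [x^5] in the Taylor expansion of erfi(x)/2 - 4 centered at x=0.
Expand to order 5: erfi(x)/2 - 4 = x^5/(10·√(π)) + x^3/(3·√(π)) + x/√(π) - 4 + O(x^6).
The coefficient of x^5 is 1/(10·√(π)).

Final answer: 1/(10·√(π))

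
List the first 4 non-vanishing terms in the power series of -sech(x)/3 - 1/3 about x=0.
61·x^6/2160 - 5·x^4/72 + x^2/6 - 2/3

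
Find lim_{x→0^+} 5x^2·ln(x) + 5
The product is a 0·∞ indeterminate form at x → 0⁺.
Rewrite the product as 5·ln(x) / x^(-2) and apply L'Hôpital, or use the standard hierarchy x^(-2) ≫ |ln x| as x → 0⁺.
The indeterminate product → 0, so the limit = 5.

Final answer: 5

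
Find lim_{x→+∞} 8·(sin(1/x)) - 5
Evaluate the dominant behaviour as x → +∞; each term tends to a finite value or vanishes.
Limit = -5.

Final answer: -5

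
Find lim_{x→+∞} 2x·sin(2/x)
As x → +∞: let u = 2/x → 0⁺; then 2·x·sin(2/x) = 2·2·sin(u)/u → 2·2·1 = 4.
Limit = 4.

Final answer: 4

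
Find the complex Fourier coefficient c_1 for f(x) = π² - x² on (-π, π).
Compute the real Fourier coefficients first: a_1 = 4, b_1 = 0.
Then c_1 = (a_1 − i·b_1)/2 = 2.

Final answer: 2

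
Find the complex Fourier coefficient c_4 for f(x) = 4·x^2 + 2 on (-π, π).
Compute the real Fourier coefficients first: a_4 = 1, b_4 = 0.
Then c_4 = (a_4 − i·b_4)/2 = 1/2.

Final answer: 1/2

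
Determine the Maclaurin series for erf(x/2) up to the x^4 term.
-x^3/(12·√(π)) + x/√(π)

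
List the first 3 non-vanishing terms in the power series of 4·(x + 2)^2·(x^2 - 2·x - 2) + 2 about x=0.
-24·x^2 - 64·x - 30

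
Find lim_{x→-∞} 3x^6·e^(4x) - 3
The product is a 0·∞ indeterminate form at x → -∞.
Rewrite the product as 3x^6 / e^(-4x) (an ∞/∞ form) and apply L'Hôpital, or use the standard hierarchy e^(4|x|) ≫ |x^6| as x → -∞.
The indeterminate product → 0, so the limit = -3.

Final answer: -3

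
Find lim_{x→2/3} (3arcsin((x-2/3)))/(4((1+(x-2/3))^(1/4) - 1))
Both numerator and denominator → 0 as x → 2/3; this is a 0/0 indeterminate form.
Expand each to leading order near x = 2/3: numerator ~ 3·(x - 2/3), denominator ~ (x - 2/3).
The limit of the ratio is 3.

Final answer: 3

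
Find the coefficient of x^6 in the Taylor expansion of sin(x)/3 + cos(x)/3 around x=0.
Expand to order 6: sin(x)/3 + cos(x)/3 = -x^6/2160 + x^5/360 + x^4/72 - x^3/18 - x^2/6 + x/3 + 1/3 + O(x^7).
The coefficient of x^6 is -1/2160.

Final answer: -1/2160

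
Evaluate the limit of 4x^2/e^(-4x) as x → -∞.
This is an ∞/∞ indeterminate form as x → -∞.
Compare growth rates of the dominant terms (exponentials ≫ polynomials ≫ logarithms), or apply L'Hôpital's rule; the quotient → 0.
Limit = 0.

Final answer: 0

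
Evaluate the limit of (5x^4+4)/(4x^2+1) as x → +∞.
This is an ∞/∞ indeterminate form as x → +∞.
Divide numerator and denominator by x^4 and let the lower-order terms vanish; the numerator's degree 4 exceeds the denominator's degree 2, so the quotient diverges.
Limit = ∞.

Final answer: ∞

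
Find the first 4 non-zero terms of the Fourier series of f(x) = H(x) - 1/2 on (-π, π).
2·sin(x)/π + 2·sin(3·x)/(3·π) + 2·sin(5·x)/(5·π) + 2·sin(7·x)/(7·π)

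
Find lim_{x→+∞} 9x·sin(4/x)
As x → +∞: let u = 4/x → 0⁺; then 9·x·sin(4/x) = 9·4·sin(u)/u → 9·4·1 = 36.
Limit = 36.

Final answer: 36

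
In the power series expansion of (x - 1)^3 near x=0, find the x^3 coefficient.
Expand to order 3: (x - 1)^3 = x^3 - 3·x^2 + 3·x - 1 + O(x^4).
The coefficient of x^3 is 1.

Final answer: 1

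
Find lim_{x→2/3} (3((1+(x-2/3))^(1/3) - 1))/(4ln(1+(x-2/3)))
Both numerator and denominator → 0 as x → 2/3; this is a 0/0 indeterminate form.
Expand each to leading order near x = 2/3: numerator ~ (x - 2/3), denominator ~ 4·(x - 2/3).
The limit of the ratio is 1/4.

Final answer: 1/4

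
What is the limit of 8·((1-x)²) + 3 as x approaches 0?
Direct substitution at x = 0 gives 11.

Final answer: 11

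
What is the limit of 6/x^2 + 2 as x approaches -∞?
Evaluate the dominant behaviour as x → -∞; each term tends to a finite value or vanishes.
Limit = 2.

Final answer: 2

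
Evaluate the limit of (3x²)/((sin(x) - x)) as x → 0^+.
Both numerator and denominator → 0 as x → 0^+; this is a 0/0 indeterminate form.
Expand each to leading order near x = 0: numerator ~ 3·x^2, denominator ~ -x^3/6.
The limit of the ratio is -∞.

Final answer: -∞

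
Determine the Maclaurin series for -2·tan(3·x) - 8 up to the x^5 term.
-324·x^5/5 - 18·x^3 - 6·x - 8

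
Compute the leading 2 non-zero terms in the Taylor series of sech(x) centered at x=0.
1 - x^2/2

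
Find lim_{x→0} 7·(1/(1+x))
Direct substitution at x = 0 gives 7.

Final answer: 7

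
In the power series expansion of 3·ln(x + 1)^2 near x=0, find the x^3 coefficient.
Expand to order 3: 3·ln(x + 1)^2 = -3·x^3 + 3·x^2 + O(x^4).
The coefficient of x^3 is -3.

Final answer: -3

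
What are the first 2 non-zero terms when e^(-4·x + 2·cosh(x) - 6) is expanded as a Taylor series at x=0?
-4·x·e^(-4) + e^(-4)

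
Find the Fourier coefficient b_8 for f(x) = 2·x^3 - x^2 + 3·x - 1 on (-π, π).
b_8 = (1/π) ∫_{-π}^{π} f(x)·sin(8x) dx.
Evaluate the integral (use parity and integration by parts as needed): b_8 = -π^2/2 - 45/64.

Final answer: -π^2/2 - 45/64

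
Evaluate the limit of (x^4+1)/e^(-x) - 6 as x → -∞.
The quotient is an ∞/∞ indeterminate form as x → -∞.
Compare growth rates of the dominant terms (exponentials ≫ polynomials ≫ logarithms), or apply L'Hôpital's rule; the quotient → 0.
Adding the constant: 0 - 6 = -6. Limit = -6.

Final answer: -6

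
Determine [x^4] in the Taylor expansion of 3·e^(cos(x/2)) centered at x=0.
Expand to order 4: 3·e^(cos(x/2)) = e·x^4/32 - 3·e·x^2/8 + 3·e + O(x^5).
The coefficient of x^4 is e/32.

Final answer: e/32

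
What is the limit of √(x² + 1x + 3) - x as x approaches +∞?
This is an ∞ − ∞ indeterminate form.
Multiply and divide by the conjugate √(x²+1x + 3) + x; the x² terms cancel, leaving (1x + 3)/(√(x²+1x + 3)+x) → 1/2.
Limit = 1/2.

Final answer: 1/2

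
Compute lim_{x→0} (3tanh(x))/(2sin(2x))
Both numerator and denominator → 0 as x → 0; this is a 0/0 indeterminate form.
Expand each to leading order near x = 0: numerator ~ 3·x, denominator ~ 4·x.
The limit of the ratio is 3/4.

Final answer: 3/4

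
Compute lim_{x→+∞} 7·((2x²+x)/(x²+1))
Evaluate the dominant behaviour as x → +∞; each term tends to a finite value or vanishes.
Limit = 14.

Final answer: 14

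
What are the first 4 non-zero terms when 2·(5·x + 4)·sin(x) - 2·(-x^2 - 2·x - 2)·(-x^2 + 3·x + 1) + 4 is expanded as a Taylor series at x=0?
2·x^3/3 + 20·x^2 + 24·x + 8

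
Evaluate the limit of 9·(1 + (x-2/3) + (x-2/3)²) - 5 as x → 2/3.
Direct substitution at x = 2/3 gives 4.

Final answer: 4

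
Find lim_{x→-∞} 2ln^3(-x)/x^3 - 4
The quotient is an ∞/∞ indeterminate form as x → -∞.
Compare growth rates of the dominant terms (exponentials ≫ polynomials ≫ logarithms), or apply L'Hôpital's rule; the quotient → 0.
Adding the constant: 0 - 4 = -4. Limit = -4.

Final answer: -4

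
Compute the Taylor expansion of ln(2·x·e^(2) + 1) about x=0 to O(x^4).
8·x^3·e^(6)/3 - 2·x^2·e^(4) + 2·x·e^(2)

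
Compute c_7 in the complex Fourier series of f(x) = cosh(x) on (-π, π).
Compute the real Fourier coefficients first: a_7 = -sinh(π)/(25·π), b_7 = 0.
Then c_7 = (a_7 − i·b_7)/2 = -sinh(π)/(50·π).

Final answer: -sinh(π)/(50·π)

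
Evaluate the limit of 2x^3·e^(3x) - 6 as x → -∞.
The product is a 0·∞ indeterminate form at x → -∞.
Rewrite the product as 2x^3 / e^(-3x) (an ∞/∞ form) and apply L'Hôpital, or use the standard hierarchy e^(3|x|) ≫ |x^3| as x → -∞.
The indeterminate product → 0, so the limit = -6.

Final answer: -6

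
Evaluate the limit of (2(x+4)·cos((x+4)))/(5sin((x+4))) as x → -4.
Both numerator and denominator → 0 as x → -4; this is a 0/0 indeterminate form.
Expand each to leading order near x = -4: numerator ~ 2·(x + 4), denominator ~ 5·(x + 4).
The limit of the ratio is 2/5.

Final answer: 2/5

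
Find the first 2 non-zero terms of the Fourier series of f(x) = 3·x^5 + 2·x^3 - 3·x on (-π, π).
(-116·π^2 + 6·π^4 + 690)·sin(x) + (-3·π^4 - 33/2 + 13·π^2)·sin(2·x)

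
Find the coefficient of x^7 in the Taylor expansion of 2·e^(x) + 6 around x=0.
Expand to order 7: 2·e^(x) + 6 = x^7/2520 + x^6/360 + x^5/60 + x^4/12 + x^3/3 + x^2 + 2·x + 8 + O(x^8).
The coefficient of x^7 is 1/2520.

Final answer: 1/2520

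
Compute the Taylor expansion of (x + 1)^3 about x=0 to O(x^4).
x^3 + 3·x^2 + 3·x + 1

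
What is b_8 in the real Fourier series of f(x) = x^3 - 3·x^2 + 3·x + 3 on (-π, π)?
b_8 = (1/π) ∫_{-π}^{π} f(x)·sin(8x) dx.
Evaluate the integral (use parity and integration by parts as needed): b_8 = -π^2/4 - 93/128.

Final answer: -π^2/4 - 93/128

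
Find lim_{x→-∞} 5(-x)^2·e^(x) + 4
The product is a 0·∞ indeterminate form at x → -∞.
Rewrite the product as 5(-x)^2 / e^(-x) (an ∞/∞ form) and apply L'Hôpital, or use the standard hierarchy e^(|x|) ≫ |(-x)^2| as x → -∞.
The indeterminate product → 0, so the limit = 4.

Final answer: 4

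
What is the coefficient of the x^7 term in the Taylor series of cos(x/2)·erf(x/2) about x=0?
Expand to order 7: cos(x/2)·erf(x/2) = -449·x^7/(322560·√(π)) + 37·x^5/(1920·√(π)) - 5·x^3/(24·√(π)) + x/√(π) + O(x^8).
The coefficient of x^7 is -449/(322560·√(π)).

Final answer: -449/(322560·√(π))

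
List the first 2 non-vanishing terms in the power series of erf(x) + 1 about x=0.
2·x/√(π) + 1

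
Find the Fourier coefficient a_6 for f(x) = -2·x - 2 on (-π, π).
a_6 = (1/π) ∫_{-π}^{π} f(x)·cos(6x) dx.
Evaluate the integral (use parity and integration by parts as needed): a_6 = 0.

Final answer: 0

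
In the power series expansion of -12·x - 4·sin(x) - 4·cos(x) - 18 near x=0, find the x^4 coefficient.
Expand to order 4: -12·x - 4·sin(x) - 4·cos(x) - 18 = -x^4/6 + 2·x^3/3 + 2·x^2 - 16·x - 22 + O(x^5).
The coefficient of x^4 is -1/6.

Final answer: -1/6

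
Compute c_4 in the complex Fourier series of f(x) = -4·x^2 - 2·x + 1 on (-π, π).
Compute the real Fourier coefficients first: a_4 = -1, b_4 = 1.
Then c_4 = (a_4 − i·b_4)/2 = -1/2 - i/2.

Final answer: -1/2 - i/2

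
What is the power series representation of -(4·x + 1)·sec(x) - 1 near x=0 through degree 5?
-5·x^5/6 - 5·x^4/24 - 2·x^3 - x^2/2 - 4·x - 2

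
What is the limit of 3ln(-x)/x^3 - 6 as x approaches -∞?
The quotient is an ∞/∞ indeterminate form as x → -∞.
Compare growth rates of the dominant terms (exponentials ≫ polynomials ≫ logarithms), or apply L'Hôpital's rule; the quotient → 0.
Adding the constant: 0 - 6 = -6. Limit = -6.

Final answer: -6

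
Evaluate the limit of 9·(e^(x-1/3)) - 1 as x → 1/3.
Direct substitution at x = 1/3 gives 8.

Final answer: 8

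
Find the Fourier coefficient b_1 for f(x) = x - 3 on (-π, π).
b_1 = (1/π) ∫_{-π}^{π} f(x)·sin(1x) dx.
Evaluate the integral (use parity and integration by parts as needed): b_1 = 2.

Final answer: 2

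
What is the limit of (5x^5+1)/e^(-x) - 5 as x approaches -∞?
The quotient is an ∞/∞ indeterminate form as x → -∞.
Compare growth rates of the dominant terms (exponentials ≫ polynomials ≫ logarithms), or apply L'Hôpital's rule; the quotient → 0.
Adding the constant: 0 - 5 = -5. Limit = -5.

Final answer: -5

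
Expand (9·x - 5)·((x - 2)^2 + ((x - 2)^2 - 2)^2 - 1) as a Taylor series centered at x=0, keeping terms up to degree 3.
229·x^3 - 285·x^2 + 163·x - 35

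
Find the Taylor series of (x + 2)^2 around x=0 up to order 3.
x^2 + 4·x + 4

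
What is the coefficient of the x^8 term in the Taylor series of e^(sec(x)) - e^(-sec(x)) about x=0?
Expand to order 8: e^(sec(x)) - e^(-sec(x)) = x^8·(-253·e^(-1)/40320 + 5123·e/40320) + x^6·(e^(-1)/720 + 151·e/720) + x^4·(e^(-1)/12 + e/3) + x^2·(e^(-1)/2 + e/2) - e^(-1) + e + O(x^9).
The coefficient of x^8 is -253·e^(-1)/40320 + 5123·e/40320.

Final answer: -253·e^(-1)/40320 + 5123·e/40320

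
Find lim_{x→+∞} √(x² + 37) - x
This is an ∞ − ∞ indeterminate form.
Multiply and divide by the conjugate √(x²+37) + x; the x² terms cancel, leaving 37/(√(x²+37)+x) → 0.
Limit = 0.

Final answer: 0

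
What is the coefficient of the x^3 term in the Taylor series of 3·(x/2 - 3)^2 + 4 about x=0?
Expand to order 3: 3·(x/2 - 3)^2 + 4 = 3·x^2/4 - 9·x + 31 + O(x^4).
The coefficient of x^3 is 0.

Final answer: 0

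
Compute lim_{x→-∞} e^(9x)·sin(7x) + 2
Evaluate the dominant behaviour as x → -∞; each term tends to a finite value or vanishes.
Limit = 2.

Final answer: 2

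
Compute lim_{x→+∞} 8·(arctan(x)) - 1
Evaluate the dominant behaviour as x → +∞; each term tends to a finite value or vanishes.
Limit = -1 + 4·π.

Final answer: -1 + 4·π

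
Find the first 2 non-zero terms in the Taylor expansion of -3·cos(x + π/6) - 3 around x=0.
3·x/2 - 3 - 3·√(3)/2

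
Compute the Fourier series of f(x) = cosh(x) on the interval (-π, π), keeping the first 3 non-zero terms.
-cos(x)·sinh(π)/π + 2·cos(2·x)·sinh(π)/(5·π) + sinh(π)/π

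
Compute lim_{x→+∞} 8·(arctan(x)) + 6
Evaluate the dominant behaviour as x → +∞; each term tends to a finite value or vanishes.
Limit = 6 + 4·π.

Final answer: 6 + 4·π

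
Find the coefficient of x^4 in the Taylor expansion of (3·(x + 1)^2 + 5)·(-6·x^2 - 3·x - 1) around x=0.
Expand to order 4: (3·(x + 1)^2 + 5)·(-6·x^2 - 3·x - 1) = -18·x^4 - 45·x^3 - 69·x^2 - 30·x - 8 + O(x^5).
The coefficient of x^4 is -18.

Final answer: -18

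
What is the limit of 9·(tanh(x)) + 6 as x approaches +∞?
Evaluate the dominant behaviour as x → +∞; each term tends to a finite value or vanishes.
Limit = 15.

Final answer: 15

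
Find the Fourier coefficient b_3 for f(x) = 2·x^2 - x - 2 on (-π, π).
b_3 = (1/π) ∫_{-π}^{π} f(x)·sin(3x) dx.
Evaluate the integral (use parity and integration by parts as needed): b_3 = -2/3.

Final answer: -2/3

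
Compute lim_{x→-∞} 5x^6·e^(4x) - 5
The product is a 0·∞ indeterminate form at x → -∞.
Rewrite the product as 5x^6 / e^(-4x) (an ∞/∞ form) and apply L'Hôpital, or use the standard hierarchy e^(4|x|) ≫ |x^6| as x → -∞.
The indeterminate product → 0, so the limit = -5.

Final answer: -5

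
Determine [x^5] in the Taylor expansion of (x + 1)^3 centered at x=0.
Expand to order 5: (x + 1)^3 = x^3 + 3·x^2 + 3·x + 1 + O(x^6).
The coefficient of x^5 is 0.

Final answer: 0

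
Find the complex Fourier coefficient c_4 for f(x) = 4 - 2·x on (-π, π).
Compute the real Fourier coefficients first: a_4 = 0, b_4 = 1.
Then c_4 = (a_4 − i·b_4)/2 = -i/2.

Final answer: -i/2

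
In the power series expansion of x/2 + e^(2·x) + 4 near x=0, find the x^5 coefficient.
Expand to order 5: x/2 + e^(2·x) + 4 = 4·x^5/15 + 2·x^4/3 + 4·x^3/3 + 2·x^2 + 5·x/2 + 5 + O(x^6).
The coefficient of x^5 is 4/15.

Final answer: 4/15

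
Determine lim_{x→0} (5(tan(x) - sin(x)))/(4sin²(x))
Both numerator and denominator → 0 as x → 0; this is a 0/0 indeterminate form.
Expand each to leading order near x = 0: numerator ~ 5·x^3/2, denominator ~ 4·x^2.
The limit of the ratio is 0.

Final answer: 0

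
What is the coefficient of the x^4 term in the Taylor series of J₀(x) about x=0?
Expand to order 4: J₀(x) = x^4/64 - x^2/4 + 1 + O(x^5).
The coefficient of x^4 is 1/64.

Final answer: 1/64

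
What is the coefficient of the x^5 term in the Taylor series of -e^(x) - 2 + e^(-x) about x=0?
Expand to order 5: -e^(x) - 2 + e^(-x) = -x^5/60 - x^3/3 - 2·x - 2 + O(x^6).
The coefficient of x^5 is -1/60.

Final answer: -1/60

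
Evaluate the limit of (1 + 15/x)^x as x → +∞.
As x → +∞: this is the defining limit (1 + 15/x)^x → e^15.
Limit = e^(15).

Final answer: e^(15)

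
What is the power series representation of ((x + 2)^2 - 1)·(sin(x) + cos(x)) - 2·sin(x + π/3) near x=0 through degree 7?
x^7/420 + x^6·(√(3)/720 + 17/240) + x^5/60 + x^4·(-25/24 - √(3)/24) - 4·x^3/3 + x^2·(√(3)/2 + 7/2) + 6·x - √(3) + 3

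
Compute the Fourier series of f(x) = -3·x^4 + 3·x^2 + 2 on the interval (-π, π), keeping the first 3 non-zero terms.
(-156 + 24·π^2)·cos(x) + (12 - 6·π^2)·cos(2·x) - 3·π^4/5 + 2 + π^2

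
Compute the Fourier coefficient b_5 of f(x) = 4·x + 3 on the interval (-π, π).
b_5 = (1/π) ∫_{-π}^{π} f(x)·sin(5x) dx.
Evaluate the integral (use parity and integration by parts as needed): b_5 = 8/5.

Final answer: 8/5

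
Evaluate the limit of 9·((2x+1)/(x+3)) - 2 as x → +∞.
Evaluate the dominant behaviour as x → +∞; each term tends to a finite value or vanishes.
Limit = 16.

Final answer: 16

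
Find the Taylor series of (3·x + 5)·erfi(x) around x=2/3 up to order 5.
7·erfi(2/3) + (3·√(π)·erfi(2/3) + 14·e^(4/9))·(x - 2/3)/√(π) + 46·e^(4/9)·(x - 2/3)^2/(3·√(π)) + 346·e^(4/9)·(x - 2/3)^3/(27·√(π)) + 796·e^(4/9)·(x - 2/3)^4/(81·√(π)) + 8323·e^(4/9)·(x - 2/3)^5/(1215·√(π))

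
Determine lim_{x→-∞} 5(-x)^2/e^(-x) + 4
The quotient is an ∞/∞ indeterminate form as x → -∞.
Compare growth rates of the dominant terms (exponentials ≫ polynomials ≫ logarithms), or apply L'Hôpital's rule; the quotient → 0.
Adding the constant: 0 + 4 = 4. Limit = 4.

Final answer: 4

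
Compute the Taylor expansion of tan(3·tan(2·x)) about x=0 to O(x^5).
80·x^3 + 6·x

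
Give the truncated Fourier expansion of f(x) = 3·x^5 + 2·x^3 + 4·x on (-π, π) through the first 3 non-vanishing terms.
(-116·π^2 + 6·π^4 + 704)·sin(x) + (-3·π^4 - 47/2 + 13·π^2)·sin(2·x) + (-28·π^2/9 + 128/27 + 2·π^4)·sin(3·x)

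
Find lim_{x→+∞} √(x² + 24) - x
This is an ∞ − ∞ indeterminate form.
Multiply and divide by the conjugate √(x²+24) + x; the x² terms cancel, leaving 24/(√(x²+24)+x) → 0.
Limit = 0.

Final answer: 0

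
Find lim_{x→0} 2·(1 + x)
Direct substitution at x = 0 gives 2.

Final answer: 2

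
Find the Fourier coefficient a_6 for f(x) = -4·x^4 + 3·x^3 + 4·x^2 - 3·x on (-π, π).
a_6 = (1/π) ∫_{-π}^{π} f(x)·cos(6x) dx.
Evaluate the integral (use parity and integration by parts as needed): a_6 = 16/27 - 8·π^2/9.

Final answer: 16/27 - 8·π^2/9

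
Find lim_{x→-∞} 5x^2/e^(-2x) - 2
The quotient is an ∞/∞ indeterminate form as x → -∞.
Compare growth rates of the dominant terms (exponentials ≫ polynomials ≫ logarithms), or apply L'Hôpital's rule; the quotient → 0.
Adding the constant: 0 - 2 = -2. Limit = -2.

Final answer: -2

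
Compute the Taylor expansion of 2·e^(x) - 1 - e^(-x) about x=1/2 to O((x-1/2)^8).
(-e^(1/2) - 1 + 2·e)·e^(-1/2) + (1 + 2·e)·e^(-1/2)·(x - 1/2) + (-1 + 2·e)·e^(-1/2)·(x - 1/2)^2/2 + (1 + 2·e)·e^(-1/2)·(x - 1/2)^3/6 + (-1 + 2·e)·e^(-1/2)·(x - 1/2)^4/24 + (1 + 2·e)·e^(-1/2)·(x - 1/2)^5/120 + (-1 + 2·e)·e^(-1/2)·(x - 1/2)^6/720 + (1 + 2·e)·e^(-1/2)·(x - 1/2)^7/5040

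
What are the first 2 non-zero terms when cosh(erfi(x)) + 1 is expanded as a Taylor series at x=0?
2·x^2/π + 2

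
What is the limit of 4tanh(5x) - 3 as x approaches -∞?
Evaluate the dominant behaviour as x → -∞; each term tends to a finite value or vanishes.
Limit = -7.

Final answer: -7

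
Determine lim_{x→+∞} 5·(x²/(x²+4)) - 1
Evaluate the dominant behaviour as x → +∞; each term tends to a finite value or vanishes.
Limit = 4.

Final answer: 4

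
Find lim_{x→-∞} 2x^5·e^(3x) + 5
The product is a 0·∞ indeterminate form at x → -∞.
Rewrite the product as 2x^5 / e^(-3x) (an ∞/∞ form) and apply L'Hôpital, or use the standard hierarchy e^(3|x|) ≫ |x^5| as x → -∞.
The indeterminate product → 0, so the limit = 5.

Final answer: 5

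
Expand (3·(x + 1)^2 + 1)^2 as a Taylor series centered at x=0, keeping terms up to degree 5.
9·x^4 + 36·x^3 + 60·x^2 + 48·x + 16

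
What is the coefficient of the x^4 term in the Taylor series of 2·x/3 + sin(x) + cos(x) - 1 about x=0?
Expand to order 4: 2·x/3 + sin(x) + cos(x) - 1 = x^4/24 - x^3/6 - x^2/2 + 5·x/3 + O(x^5).
The coefficient of x^4 is 1/24.

Final answer: 1/24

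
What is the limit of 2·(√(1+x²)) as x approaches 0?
Direct substitution at x = 0 gives 2.

Final answer: 2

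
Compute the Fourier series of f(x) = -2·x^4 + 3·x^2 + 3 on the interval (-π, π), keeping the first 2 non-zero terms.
(-108 + 16·π^2)·cos(x) - 2·π^4/5 + 3 + π^2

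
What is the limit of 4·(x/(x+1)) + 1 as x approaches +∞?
Evaluate the dominant behaviour as x → +∞; each term tends to a finite value or vanishes.
Limit = 5.

Final answer: 5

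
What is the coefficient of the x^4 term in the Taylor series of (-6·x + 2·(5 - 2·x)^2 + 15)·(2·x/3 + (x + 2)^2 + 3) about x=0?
Expand to order 4: (-6·x + 2·(5 - 2·x)^2 + 15)·(2·x/3 + (x + 2)^2 + 3) = 8·x^4 - 26·x^3/3 - 281·x^2/3 - 56·x/3 + 455 + O(x^5).
The coefficient of x^4 is 8.

Final answer: 8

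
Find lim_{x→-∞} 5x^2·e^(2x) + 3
The product is a 0·∞ indeterminate form at x → -∞.
Rewrite the product as 5x^2 / e^(-2x) (an ∞/∞ form) and apply L'Hôpital, or use the standard hierarchy e^(2|x|) ≫ |x^2| as x → -∞.
The indeterminate product → 0, so the limit = 3.

Final answer: 3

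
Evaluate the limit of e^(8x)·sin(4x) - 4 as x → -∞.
Evaluate the dominant behaviour as x → -∞; each term tends to a finite value or vanishes.
Limit = -4.

Final answer: -4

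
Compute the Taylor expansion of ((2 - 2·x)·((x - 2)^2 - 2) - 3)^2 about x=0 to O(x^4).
-244·x^3 + 164·x^2 - 24·x + 1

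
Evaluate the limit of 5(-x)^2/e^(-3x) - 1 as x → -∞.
The quotient is an ∞/∞ indeterminate form as x → -∞.
Compare growth rates of the dominant terms (exponentials ≫ polynomials ≫ logarithms), or apply L'Hôpital's rule; the quotient → 0.
Adding the constant: 0 - 1 = -1. Limit = -1.

Final answer: -1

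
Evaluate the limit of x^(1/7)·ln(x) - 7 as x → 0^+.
The product is a 0·∞ indeterminate form at x → 0⁺.
Rewrite the product as ln(x) / x^(-1/7) and apply L'Hôpital, or use the standard hierarchy x^(-1/7) ≫ |ln x| as x → 0⁺.
The indeterminate product → 0, so the limit = -7.

Final answer: -7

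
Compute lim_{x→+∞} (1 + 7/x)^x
As x → +∞: this is the defining limit (1 + 7/x)^x → e^7.
Limit = e^(7).

Final answer: e^(7)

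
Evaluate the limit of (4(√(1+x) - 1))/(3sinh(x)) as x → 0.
Both numerator and denominator → 0 as x → 0; this is a 0/0 indeterminate form.
Expand each to leading order near x = 0: numerator ~ 2·x, denominator ~ 3·x.
The limit of the ratio is 2/3.

Final answer: 2/3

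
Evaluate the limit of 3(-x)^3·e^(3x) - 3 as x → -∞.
The product is a 0·∞ indeterminate form at x → -∞.
Rewrite the product as 3(-x)^3 / e^(-3x) (an ∞/∞ form) and apply L'Hôpital, or use the standard hierarchy e^(3|x|) ≫ |(-x)^3| as x → -∞.
The indeterminate product → 0, so the limit = -3.

Final answer: -3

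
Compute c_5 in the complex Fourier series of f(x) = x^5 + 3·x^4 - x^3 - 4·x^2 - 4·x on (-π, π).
Compute the real Fourier coefficients first: a_5 = 544/625 - 24·π^2/25, b_5 = -18·π^2/25 - 892/625 + 2·π^4/5.
Then c_5 = (a_5 − i·b_5)/2 = -12·π^2/25 + 272/625 - i·π^4/5 + 446·i/625 + 9·i·π^2/25.

Final answer: -12·π^2/25 + 272/625 - i·π^4/5 + 446·i/625 + 9·i·π^2/25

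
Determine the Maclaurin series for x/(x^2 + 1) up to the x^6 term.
x^5 - x^3 + x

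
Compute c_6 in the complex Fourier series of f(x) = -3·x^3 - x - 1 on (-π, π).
Compute the real Fourier coefficients first: a_6 = 0, b_6 = 1/6 + π^2.
Then c_6 = (a_6 − i·b_6)/2 = -i·π^2/2 - i/12.

Final answer: -i·π^2/2 - i/12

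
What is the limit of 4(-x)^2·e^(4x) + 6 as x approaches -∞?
The product is a 0·∞ indeterminate form at x → -∞.
Rewrite the product as 4(-x)^2 / e^(-4x) (an ∞/∞ form) and apply L'Hôpital, or use the standard hierarchy e^(4|x|) ≫ |(-x)^2| as x → -∞.
The indeterminate product → 0, so the limit = 6.

Final answer: 6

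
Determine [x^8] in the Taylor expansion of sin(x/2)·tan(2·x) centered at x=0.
Expand to order 8: sin(x/2)·tan(2·x) = 1085663·x^8/322560 + 11971·x^6/5760 + 31·x^4/24 + x^2 + O(x^9).
The coefficient of x^8 is 1085663/322560.

Final answer: 1085663/322560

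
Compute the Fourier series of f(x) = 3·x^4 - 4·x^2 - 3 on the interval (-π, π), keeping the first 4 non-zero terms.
(160 - 24·π^2)·cos(x) + (-13 + 6·π^2)·cos(2·x) + (32/9 - 8·π^2/3)·cos(3·x) - 4·π^2/3 - 3 + 3·π^4/5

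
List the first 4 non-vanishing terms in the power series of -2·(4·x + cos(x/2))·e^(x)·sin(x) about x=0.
-29·x^4/12 - 101·x^3/12 - 10·x^2 - 2·x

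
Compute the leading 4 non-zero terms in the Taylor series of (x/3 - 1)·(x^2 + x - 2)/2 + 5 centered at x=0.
x^3/6 - x^2/3 - 5·x/6 + 6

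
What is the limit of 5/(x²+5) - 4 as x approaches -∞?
Evaluate the dominant behaviour as x → -∞; each term tends to a finite value or vanishes.
Limit = -4.

Final answer: -4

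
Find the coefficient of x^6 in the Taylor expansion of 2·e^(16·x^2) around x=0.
Expand to order 6: 2·e^(16·x^2) = 4096·x^6/3 + 256·x^4 + 32·x^2 + 2 + O(x^7).
The coefficient of x^6 is 4096/3.

Final answer: 4096/3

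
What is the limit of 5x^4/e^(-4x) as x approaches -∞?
This is an ∞/∞ indeterminate form as x → -∞.
Compare growth rates of the dominant terms (exponentials ≫ polynomials ≫ logarithms), or apply L'Hôpital's rule; the quotient → 0.
Limit = 0.

Final answer: 0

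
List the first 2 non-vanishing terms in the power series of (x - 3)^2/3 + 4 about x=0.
7 - 2·x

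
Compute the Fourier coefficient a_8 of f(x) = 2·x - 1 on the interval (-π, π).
a_8 = (1/π) ∫_{-π}^{π} f(x)·cos(8x) dx.
Evaluate the integral (use parity and integration by parts as needed): a_8 = 0.

Final answer: 0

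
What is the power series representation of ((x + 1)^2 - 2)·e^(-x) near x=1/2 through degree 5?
e^(-1/2)/4 + 11·e^(-1/2)·(x - 1/2)/4 - 15·e^(-1/2)·(x - 1/2)^2/8 + 11·e^(-1/2)·(x - 1/2)^3/24 + e^(-1/2)·(x - 1/2)^4/96 - 7·e^(-1/2)·(x - 1/2)^5/160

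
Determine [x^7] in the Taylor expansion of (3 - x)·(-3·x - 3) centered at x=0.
Expand to order 7: (3 - x)·(-3·x - 3) = 3·x^2 - 6·x - 9 + O(x^8).
The coefficient of x^7 is 0.

Final answer: 0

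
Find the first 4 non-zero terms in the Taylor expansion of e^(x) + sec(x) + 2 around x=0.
x^3/6 + x^2 + x + 4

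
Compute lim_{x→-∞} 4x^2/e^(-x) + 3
The quotient is an ∞/∞ indeterminate form as x → -∞.
Compare growth rates of the dominant terms (exponentials ≫ polynomials ≫ logarithms), or apply L'Hôpital's rule; the quotient → 0.
Adding the constant: 0 + 3 = 3. Limit = 3.

Final answer: 3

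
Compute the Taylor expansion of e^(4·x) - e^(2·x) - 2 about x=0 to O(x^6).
124·x^5/15 + 10·x^4 + 28·x^3/3 + 6·x^2 + 2·x - 2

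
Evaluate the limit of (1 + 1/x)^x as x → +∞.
As x → +∞: this is the defining limit (1 + 1/x)^x → e^1.
Limit = e.

Final answer: e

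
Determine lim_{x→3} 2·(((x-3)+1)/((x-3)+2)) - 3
Direct substitution at x = 3 gives -2.

Final answer: -2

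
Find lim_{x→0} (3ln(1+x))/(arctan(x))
Both numerator and denominator → 0 as x → 0; this is a 0/0 indeterminate form.
Expand each to leading order near x = 0: numerator ~ 3·x, denominator ~ x.
The limit of the ratio is 3.

Final answer: 3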